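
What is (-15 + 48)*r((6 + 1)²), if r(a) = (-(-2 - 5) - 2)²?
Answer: 825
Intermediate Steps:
r(a) = 25 (r(a) = (-1*(-7) - 2)² = (7 - 2)² = 5² = 25)
(-15 + 48)*r((6 + 1)²) = (-15 + 48)*25 = 33*25 = 825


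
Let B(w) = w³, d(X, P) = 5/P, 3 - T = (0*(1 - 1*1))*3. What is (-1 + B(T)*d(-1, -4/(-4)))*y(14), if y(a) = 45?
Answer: 6030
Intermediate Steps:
T = 3 (T = 3 - 0*(1 - 1*1)*3 = 3 - 0*(1 - 1)*3 = 3 - 0*0*3 = 3 - 0*3 = 3 - 1*0 = 3 + 0 = 3)
(-1 + B(T)*d(-1, -4/(-4)))*y(14) = (-1 + 3³*(5/((-4/(-4)))))*45 = (-1 + 27*(5/((-4*(-¼)))))*45 = (-1 + 27*(5/1))*45 = (-1 + 27*(5*1))*45 = (-1 + 27*5)*45 = (-1 + 135)*45 = 134*45 = 6030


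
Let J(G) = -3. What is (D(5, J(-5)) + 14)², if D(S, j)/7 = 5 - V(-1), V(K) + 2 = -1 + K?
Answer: 5929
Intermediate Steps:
V(K) = -3 + K (V(K) = -2 + (-1 + K) = -3 + K)
D(S, j) = 63 (D(S, j) = 7*(5 - (-3 - 1)) = 7*(5 - 1*(-4)) = 7*(5 + 4) = 7*9 = 63)
(D(5, J(-5)) + 14)² = (63 + 14)² = 77² = 5929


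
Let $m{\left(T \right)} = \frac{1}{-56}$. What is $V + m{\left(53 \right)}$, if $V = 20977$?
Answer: $\frac{1174711}{56} \approx 20977.0$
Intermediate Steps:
$m{\left(T \right)} = - \frac{1}{56}$
$V + m{\left(53 \right)} = 20977 - \frac{1}{56} = \frac{1174711}{56}$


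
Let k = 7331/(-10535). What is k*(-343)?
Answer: 51317/215 ≈ 238.68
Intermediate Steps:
k = -7331/10535 (k = 7331*(-1/10535) = -7331/10535 ≈ -0.69587)
k*(-343) = -7331/10535*(-343) = 51317/215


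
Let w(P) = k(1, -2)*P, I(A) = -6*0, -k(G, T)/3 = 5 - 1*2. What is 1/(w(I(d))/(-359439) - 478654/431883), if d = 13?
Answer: -431883/478654 ≈ -0.90229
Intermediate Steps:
k(G, T) = -9 (k(G, T) = -3*(5 - 1*2) = -3*(5 - 2) = -3*3 = -9)
I(A) = 0
w(P) = -9*P
1/(w(I(d))/(-359439) - 478654/431883) = 1/(-9*0/(-359439) - 478654/431883) = 1/(0*(-1/359439) - 478654*1/431883) = 1/(0 - 478654/431883) = 1/(-478654/431883) = -431883/478654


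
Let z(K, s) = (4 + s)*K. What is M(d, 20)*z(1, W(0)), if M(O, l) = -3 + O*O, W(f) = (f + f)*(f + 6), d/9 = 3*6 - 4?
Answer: 63492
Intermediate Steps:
d = 126 (d = 9*(3*6 - 4) = 9*(18 - 4) = 9*14 = 126)
W(f) = 2*f*(6 + f) (W(f) = (2*f)*(6 + f) = 2*f*(6 + f))
z(K, s) = K*(4 + s)
M(O, l) = -3 + O**2
M(d, 20)*z(1, W(0)) = (-3 + 126**2)*(1*(4 + 2*0*(6 + 0))) = (-3 + 15876)*(1*(4 + 2*0*6)) = 15873*(1*(4 + 0)) = 15873*(1*4) = 15873*4 = 63492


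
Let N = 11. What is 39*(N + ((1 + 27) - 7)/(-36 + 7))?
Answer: 11622/29 ≈ 400.76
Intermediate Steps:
39*(N + ((1 + 27) - 7)/(-36 + 7)) = 39*(11 + ((1 + 27) - 7)/(-36 + 7)) = 39*(11 + (28 - 7)/(-29)) = 39*(11 + 21*(-1/29)) = 39*(11 - 21/29) = 39*(298/29) = 11622/29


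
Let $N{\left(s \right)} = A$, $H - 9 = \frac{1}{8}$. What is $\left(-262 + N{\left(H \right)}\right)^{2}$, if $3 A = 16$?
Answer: $\frac{592900}{9} \approx 65878.0$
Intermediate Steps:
$H = \frac{73}{8}$ ($H = 9 + \frac{1}{8} = \frac{73}{8} \approx 9.125$)
$A = \frac{16}{3}$ ($A = \frac{1}{3} \cdot 16 = \frac{16}{3} \approx 5.3333$)
$N{\left(s \right)} = \frac{16}{3}$
$\left(-262 + N{\left(H \right)}\right)^{2} = \left(-262 + \frac{16}{3}\right)^{2} = \left(- \frac{770}{3}\right)^{2} = \frac{592900}{9}$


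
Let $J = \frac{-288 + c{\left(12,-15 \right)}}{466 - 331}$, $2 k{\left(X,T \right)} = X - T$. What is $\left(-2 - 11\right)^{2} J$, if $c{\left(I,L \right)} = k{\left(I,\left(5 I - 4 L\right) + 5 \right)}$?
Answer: $- \frac{116441}{270} \approx -431.26$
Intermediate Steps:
$k{\left(X,T \right)} = \frac{X}{2} - \frac{T}{2}$ ($k{\left(X,T \right)} = \frac{X - T}{2} = \frac{X}{2} - \frac{T}{2}$)
$c{\left(I,L \right)} = - \frac{5}{2} - 2 I + 2 L$ ($c{\left(I,L \right)} = \frac{I}{2} - \frac{\left(5 I - 4 L\right) + 5}{2} = \frac{I}{2} - \frac{\left(- 4 L + 5 I\right) + 5}{2} = \frac{I}{2} - \frac{5 - 4 L + 5 I}{2} = \frac{I}{2} - \left(\frac{5}{2} - 2 L + \frac{5 I}{2}\right) = - \frac{5}{2} - 2 I + 2 L$)
$J = - \frac{689}{270}$ ($J = \frac{-288 - \frac{113}{2}}{466 - 331} = \frac{-288 - \frac{113}{2}}{135} = \left(-288 - \frac{113}{2}\right) \frac{1}{135} = \left(- \frac{689}{2}\right) \frac{1}{135} = - \frac{689}{270} \approx -2.5519$)
$\left(-2 - 11\right)^{2} J = \left(-2 - 11\right)^{2} \left(- \frac{689}{270}\right) = \left(-13\right)^{2} \left(- \frac{689}{270}\right) = 169 \left(- \frac{689}{270}\right) = - \frac{116441}{270}$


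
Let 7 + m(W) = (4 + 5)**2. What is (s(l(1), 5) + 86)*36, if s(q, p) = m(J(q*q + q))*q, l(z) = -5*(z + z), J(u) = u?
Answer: -23544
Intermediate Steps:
m(W) = 74 (m(W) = -7 + (4 + 5)**2 = -7 + 9**2 = -7 + 81 = 74)
l(z) = -10*z
s(q, p) = 74*q
(s(l(1), 5) + 86)*36 = (74*(-10*1) + 86)*36 = (74*(-10) + 86)*36 = (-740 + 86)*36 = -654*36 = -23544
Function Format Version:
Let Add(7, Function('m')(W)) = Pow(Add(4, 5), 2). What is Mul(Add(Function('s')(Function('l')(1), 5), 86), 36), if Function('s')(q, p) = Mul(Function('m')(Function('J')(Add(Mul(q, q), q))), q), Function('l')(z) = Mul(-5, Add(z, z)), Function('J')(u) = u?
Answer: -23544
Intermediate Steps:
Function('m')(W) = 74 (Function('m')(W) = Add(-7, Pow(Add(4, 5), 2)) = Add(-7, Pow(9, 2)) = Add(-7, 81) = 74)
Function('l')(z) = Mul(-10, z) (Function('l')(z) = Mul(-5, Mul(2, z)) = Mul(-10, z))
Function('s')(q, p) = Mul(74, q)
Mul(Add(Function('s')(Function('l')(1), 5), 86), 36) = Mul(Add(Mul(74, Mul(-10, 1)), 86), 36) = Mul(Add(Mul(74, -10), 86), 36) = Mul(Add(-740, 86), 36) = Mul(-654, 36) = -23544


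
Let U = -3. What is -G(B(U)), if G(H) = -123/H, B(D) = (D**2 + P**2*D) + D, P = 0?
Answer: 41/2 ≈ 20.500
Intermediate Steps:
B(D) = D + D**2 (B(D) = (D**2 + 0**2*D) + D = (D**2 + 0*D) + D = (D**2 + 0) + D = D**2 + D = D + D**2)
-G(B(U)) = -(-123)/((-3*(1 - 3))) = -(-123)/((-3*(-2))) = -(-123)/6 = -1*(-41/2) = 41/2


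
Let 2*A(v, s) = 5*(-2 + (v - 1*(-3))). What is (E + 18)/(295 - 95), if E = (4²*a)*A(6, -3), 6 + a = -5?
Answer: -1531/100 ≈ -15.310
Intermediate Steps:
a = -11 (a = -6 - 5 = -11)
A(v, s) = 5/2 + 5*v/2 (A(v, s) = (5*(-2 + (v - 1*(-3))))/2 = (5*(-2 + (v + 3)))/2 = (5*(-2 + (3 + v)))/2 = (5*(1 + v))/2 = (5 + 5*v)/2 = 5/2 + 5*v/2)
E = -3080 (E = (4²*(-11))*(5/2 + (5/2)*6) = (16*(-11))*(5/2 + 15) = -176*35/2 = -3080)
(E + 18)/(295 - 95) = (-3080 + 18)/(295 - 95) = -3062/200 = -3062*1/200 = -1531/100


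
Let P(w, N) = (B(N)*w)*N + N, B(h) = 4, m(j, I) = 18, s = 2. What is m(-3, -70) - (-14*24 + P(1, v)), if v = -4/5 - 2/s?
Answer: 363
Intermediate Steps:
v = -9/5 (v = -4/5 - 2/2 = -4*⅕ - 2*½ = -⅘ - 1 = -9/5 ≈ -1.8000)
P(w, N) = N + 4*N*w (P(w, N) = (4*w)*N + N = 4*N*w + N = N + 4*N*w)
m(-3, -70) - (-14*24 + P(1, v)) = 18 - (-14*24 - 9*(1 + 4*1)/5) = 18 - (-336 - 9*(1 + 4)/5) = 18 - (-336 - 9/5*5) = 18 - (-336 - 9) = 18 - 1*(-345) = 18 + 345 = 363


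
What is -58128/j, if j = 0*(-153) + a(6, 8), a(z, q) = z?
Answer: -9688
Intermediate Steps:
j = 6 (j = 0*(-153) + 6 = 0 + 6 = 6)
-58128/j = -58128/6 = -58128*⅙ = -9688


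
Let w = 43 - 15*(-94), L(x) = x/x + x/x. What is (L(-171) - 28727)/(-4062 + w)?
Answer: 28725/2609 ≈ 11.010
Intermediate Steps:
L(x) = 2 (L(x) = 1 + 1 = 2)
w = 1453 (w = 43 + 1410 = 1453)
(L(-171) - 28727)/(-4062 + w) = (2 - 28727)/(-4062 + 1453) = -28725/(-2609) = -28725*(-1/2609) = 28725/2609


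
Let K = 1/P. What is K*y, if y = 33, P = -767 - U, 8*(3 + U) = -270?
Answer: -132/2921 ≈ -0.045190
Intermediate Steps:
U = -147/4 (U = -3 + (⅛)*(-270) = -3 - 135/4 = -147/4 ≈ -36.750)
P = -2921/4 (P = -767 - 1*(-147/4) = -767 + 147/4 = -2921/4 ≈ -730.25)
K = -4/2921 (K = 1/(-2921/4) = -4/2921 ≈ -0.0013694)
K*y = -4/2921*33 = -132/2921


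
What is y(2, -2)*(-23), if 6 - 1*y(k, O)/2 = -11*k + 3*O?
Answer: -1564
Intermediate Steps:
y(k, O) = 12 - 6*O + 22*k (y(k, O) = 12 - 2*(-11*k + 3*O) = 12 + (-6*O + 22*k) = 12 - 6*O + 22*k)
y(2, -2)*(-23) = (12 - 6*(-2) + 22*2)*(-23) = (12 + 12 + 44)*(-23) = 68*(-23) = -1564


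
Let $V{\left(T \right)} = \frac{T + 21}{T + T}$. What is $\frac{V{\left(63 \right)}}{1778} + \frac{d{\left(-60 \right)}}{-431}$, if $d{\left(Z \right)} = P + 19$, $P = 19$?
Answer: $- \frac{100915}{1149477} \approx -0.087792$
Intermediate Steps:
$V{\left(T \right)} = \frac{21 + T}{2 T}$
$d{\left(Z \right)} = 38$ ($d{\left(Z \right)} = 19 + 19 = 38$)
$\frac{V{\left(63 \right)}}{1778} + \frac{d{\left(-60 \right)}}{-431} = \frac{\frac{1}{2} \cdot \frac{1}{63} \left(21 + 63\right)}{1778} + \frac{38}{-431} = \frac{1}{2} \cdot \frac{1}{63} \cdot 84 \cdot \frac{1}{1778} + 38 \left(- \frac{1}{431}\right) = \frac{2}{3} \cdot \frac{1}{1778} - \frac{38}{431} = \frac{1}{2667} - \frac{38}{431} = - \frac{100915}{1149477}$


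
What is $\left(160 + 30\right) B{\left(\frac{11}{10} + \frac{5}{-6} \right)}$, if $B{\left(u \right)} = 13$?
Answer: $2470$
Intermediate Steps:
$\left(160 + 30\right) B{\left(\frac{11}{10} + \frac{5}{-6} \right)} = \left(160 + 30\right) 13 = 190 \cdot 13 = 2470$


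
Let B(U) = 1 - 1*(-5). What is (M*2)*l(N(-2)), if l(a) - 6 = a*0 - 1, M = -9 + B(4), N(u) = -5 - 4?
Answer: -30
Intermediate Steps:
B(U) = 6 (B(U) = 1 + 5 = 6)
N(u) = -9
M = -3 (M = -9 + 6 = -3)
l(a) = 5 (l(a) = 6 + (a*0 - 1) = 6 + (0 - 1) = 6 - 1 = 5)
(M*2)*l(N(-2)) = -3*2*5 = -6*5 = -30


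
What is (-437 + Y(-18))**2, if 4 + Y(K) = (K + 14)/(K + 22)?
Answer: 195364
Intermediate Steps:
Y(K) = -4 + (14 + K)/(22 + K) (Y(K) = -4 + (K + 14)/(K + 22) = -4 + (14 + K)/(22 + K))
(-437 + Y(-18))**2 = (-437 + (-74 - 3*(-18))/(22 - 18))**2 = (-437 + (-74 + 54)/4)**2 = (-437 + (1/4)*(-20))**2 = (-437 - 5)**2 = (-442)**2 = 195364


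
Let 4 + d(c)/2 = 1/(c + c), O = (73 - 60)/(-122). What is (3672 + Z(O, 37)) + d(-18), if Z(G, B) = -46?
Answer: 65123/18 ≈ 3617.9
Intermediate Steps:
O = -13/122 (O = 13*(-1/122) = -13/122 ≈ -0.10656)
d(c) = -8 + 1/c (d(c) = -8 + 2/(c + c) = -8 + 2/((2*c)) = -8 + 2*(1/(2*c)) = -8 + 1/c)
(3672 + Z(O, 37)) + d(-18) = (3672 - 46) + (-8 + 1/(-18)) = 3626 + (-8 - 1/18) = 3626 - 145/18 = 65123/18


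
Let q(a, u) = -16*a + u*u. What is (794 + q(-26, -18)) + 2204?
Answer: 3738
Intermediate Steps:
q(a, u) = u**2 - 16*a (q(a, u) = -16*a + u**2 = u**2 - 16*a)
(794 + q(-26, -18)) + 2204 = (794 + ((-18)**2 - 16*(-26))) + 2204 = (794 + (324 + 416)) + 2204 = (794 + 740) + 2204 = 1534 + 2204 = 3738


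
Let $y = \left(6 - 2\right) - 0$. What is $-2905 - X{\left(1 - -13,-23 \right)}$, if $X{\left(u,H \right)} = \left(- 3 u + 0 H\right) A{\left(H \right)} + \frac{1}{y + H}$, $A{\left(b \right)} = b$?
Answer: $- \frac{73548}{19} \approx -3870.9$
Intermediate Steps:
$y = 4$ ($y = \left(6 - 2\right) + 0 = 4 + 0 = 4$)
$X{\left(u,H \right)} = \frac{1}{4 + H} - 3 H u$ ($X{\left(u,H \right)} = \left(- 3 u + 0 H\right) H + \frac{1}{4 + H} = \left(- 3 u + 0\right) H + \frac{1}{4 + H} = - 3 u H + \frac{1}{4 + H} = - 3 H u + \frac{1}{4 + H} = \frac{1}{4 + H} - 3 H u$)
$-2905 - X{\left(1 - -13,-23 \right)} = -2905 - \frac{1 - - 276 \left(1 - -13\right) - 3 \left(1 - -13\right) \left(-23\right)^{2}}{4 - 23} = -2905 - \frac{1 - - 276 \left(1 + 13\right) - 3 \left(1 + 13\right) 529}{-19} = -2905 - - \frac{1 - \left(-276\right) 14 - 42 \cdot 529}{19} = -2905 - - \frac{1 + 3864 - 22218}{19} = -2905 - \left(- \frac{1}{19}\right) \left(-18353\right) = -2905 - \frac{18353}{19} = - \frac{73548}{19}$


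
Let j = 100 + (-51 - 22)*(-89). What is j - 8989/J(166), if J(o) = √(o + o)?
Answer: 6597 - 8989*√83/166 ≈ 6103.7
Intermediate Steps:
J(o) = √2*√o (J(o) = √(2*o) = √2*√o)
j = 6597 (j = 100 - 73*(-89) = 100 + 6497 = 6597)
j - 8989/J(166) = 6597 - 8989/(√2*√166) = 6597 - 8989/(2*√83) = 6597 - 8989*√83/166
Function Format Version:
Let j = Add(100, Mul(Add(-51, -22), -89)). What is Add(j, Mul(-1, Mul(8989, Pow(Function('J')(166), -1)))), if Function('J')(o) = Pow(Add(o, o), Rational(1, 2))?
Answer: Add(6597, Mul(Rational(-8989, 166), Pow(83, Rational(1, 2)))) ≈ 6103.7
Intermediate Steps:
Function('J')(o) = Mul(Pow(2, Rational(1, 2)), Pow(o, Rational(1, 2))) (Function('J')(o) = Pow(Mul(2, o), Rational(1, 2)) = Mul(Pow(2, Rational(1, 2)), Pow(o, Rational(1, 2))))
j = 6597 (j = Add(100, Mul(-73, -89)) = Add(100, 6497) = 6597)
Add(j, Mul(-1, Mul(8989, Pow(Function('J')(166), -1)))) = Add(6597, Mul(-1, Mul(8989, Pow(Mul(Pow(2, Rational(1, 2)), Pow(166, Rational(1, 2))), -1)))) = Add(6597, Mul(-1, Mul(8989, Pow(Mul(2, Pow(83, Rational(1, 2))), -1)))) = Add(6597, Mul(-1, Mul(8989, Mul(Rational(1, 166), Pow(83, Rational(1, 2)))))) = Add(6597, Mul(-1, Mul(Rational(8989, 166), Pow(83, Rational(1, 2))))) = Add(6597, Mul(Rational(-8989, 166), Pow(83, Rational(1, 2))))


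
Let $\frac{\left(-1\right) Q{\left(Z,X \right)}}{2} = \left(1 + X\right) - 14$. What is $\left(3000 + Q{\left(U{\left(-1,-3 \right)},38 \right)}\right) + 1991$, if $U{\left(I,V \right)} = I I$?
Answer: $4941$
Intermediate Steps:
$U{\left(I,V \right)} = I^{2}$
$Q{\left(Z,X \right)} = 26 - 2 X$ ($Q{\left(Z,X \right)} = - 2 \left(\left(1 + X\right) - 14\right) = - 2 \left(-13 + X\right) = 26 - 2 X$)
$\left(3000 + Q{\left(U{\left(-1,-3 \right)},38 \right)}\right) + 1991 = \left(3000 + \left(26 - 76\right)\right) + 1991 = \left(3000 - 50\right) + 1991 = 2950 + 1991 = 4941$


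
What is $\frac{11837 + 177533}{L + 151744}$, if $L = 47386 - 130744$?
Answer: $\frac{94685}{34193} \approx 2.7691$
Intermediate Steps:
$L = -83358$
$\frac{11837 + 177533}{L + 151744} = \frac{11837 + 177533}{-83358 + 151744} = \frac{189370}{68386} = 189370 \cdot \frac{1}{68386} = \frac{94685}{34193}$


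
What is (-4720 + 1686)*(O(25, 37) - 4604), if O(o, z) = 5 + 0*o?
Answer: 13953366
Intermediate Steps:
O(o, z) = 5 (O(o, z) = 5 + 0 = 5)
(-4720 + 1686)*(O(25, 37) - 4604) = (-4720 + 1686)*(5 - 4604) = -3034*(-4599) = 13953366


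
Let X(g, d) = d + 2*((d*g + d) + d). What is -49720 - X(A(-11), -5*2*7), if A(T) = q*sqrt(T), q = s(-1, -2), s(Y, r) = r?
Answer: -49370 - 280*I*sqrt(11) ≈ -49370.0 - 928.66*I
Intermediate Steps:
q = -2
A(T) = -2*sqrt(T)
X(g, d) = 5*d + 2*d*g (X(g, d) = d + 2*((d + d*g) + d) = d + 2*(2*d + d*g) = d + (4*d + 2*d*g) = 5*d + 2*d*g)
-49720 - X(A(-11), -5*2*7) = -49720 - -5*2*7*(5 + 2*(-2*I*sqrt(11))) = -49720 - (-10*7)*(5 + 2*(-2*I*sqrt(11))) = -49720 - (-70)*(5 + 2*(-2*I*sqrt(11))) = -49720 - (-70)*(5 - 4*I*sqrt(11)) = -49720 - (-350 + 280*I*sqrt(11)) = -49720 + (350 - 280*I*sqrt(11)) = -49370 - 280*I*sqrt(11)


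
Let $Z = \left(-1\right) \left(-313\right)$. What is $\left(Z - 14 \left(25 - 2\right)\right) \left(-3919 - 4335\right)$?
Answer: $74286$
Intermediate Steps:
$Z = 313$
$\left(Z - 14 \left(25 - 2\right)\right) \left(-3919 - 4335\right) = \left(313 - 14 \left(25 - 2\right)\right) \left(-3919 - 4335\right) = \left(313 - 322\right) \left(-8254\right) = \left(-9\right) \left(-8254\right) = 74286$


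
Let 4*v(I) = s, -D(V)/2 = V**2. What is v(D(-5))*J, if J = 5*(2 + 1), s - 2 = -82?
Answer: -300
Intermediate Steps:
s = -80 (s = 2 - 82 = -80)
D(V) = -2*V**2
J = 15 (J = 5*3 = 15)
v(I) = -20 (v(I) = (1/4)*(-80) = -20)
v(D(-5))*J = -20*15 = -300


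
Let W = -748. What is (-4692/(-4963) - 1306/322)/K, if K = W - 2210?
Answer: 50723/48236106 ≈ 0.0010516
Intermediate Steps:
K = -2958 (K = -748 - 2210 = -2958)
(-4692/(-4963) - 1306/322)/K = (-4692/(-4963) - 1306/322)/(-2958) = (-4692*(-1/4963) - 1306*1/322)*(-1/2958) = (4692/4963 - 653/161)*(-1/2958) = -50723/16307*(-1/2958) = 50723/48236106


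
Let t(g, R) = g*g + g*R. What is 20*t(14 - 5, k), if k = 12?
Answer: 3780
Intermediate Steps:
t(g, R) = g**2 + R*g
20*t(14 - 5, k) = 20*((14 - 5)*(12 + (14 - 5))) = 20*(9*(12 + 9)) = 20*(9*21) = 20*189 = 3780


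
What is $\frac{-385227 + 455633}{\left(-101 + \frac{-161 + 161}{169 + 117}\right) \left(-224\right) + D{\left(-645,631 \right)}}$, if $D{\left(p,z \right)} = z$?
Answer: $\frac{70406}{23255} \approx 3.0276$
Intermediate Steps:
$\frac{-385227 + 455633}{\left(-101 + \frac{-161 + 161}{169 + 117}\right) \left(-224\right) + D{\left(-645,631 \right)}} = \frac{-385227 + 455633}{\left(-101 + \frac{-161 + 161}{169 + 117}\right) \left(-224\right) + 631} = \frac{70406}{\left(-101 + \frac{0}{286}\right) \left(-224\right) + 631} = \frac{70406}{\left(-101 + 0 \cdot \frac{1}{286}\right) \left(-224\right) + 631} = \frac{70406}{\left(-101 + 0\right) \left(-224\right) + 631} = \frac{70406}{\left(-101\right) \left(-224\right) + 631} = \frac{70406}{22624 + 631} = \frac{70406}{23255}$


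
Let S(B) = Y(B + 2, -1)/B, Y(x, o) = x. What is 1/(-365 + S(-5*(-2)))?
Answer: -5/1819 ≈ -0.0027488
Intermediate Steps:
S(B) = (2 + B)/B (S(B) = (B + 2)/B = (2 + B)/B)
1/(-365 + S(-5*(-2))) = 1/(-365 + (2 - 5*(-2))/((-5*(-2)))) = 1/(-365 + (2 + 10)/10) = 1/(-365 + (1/10)*12) = 1/(-365 + 6/5) = 1/(-1819/5) = -5/1819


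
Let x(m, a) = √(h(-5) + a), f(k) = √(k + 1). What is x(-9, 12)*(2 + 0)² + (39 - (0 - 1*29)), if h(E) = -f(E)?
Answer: 68 + 4*√(12 - 2*I) ≈ 81.904 - 1.1507*I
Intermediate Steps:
f(k) = √(1 + k)
h(E) = -√(1 + E)
x(m, a) = √(a - 2*I) (x(m, a) = √(-√(1 - 5) + a) = √(-√(-4) + a) = √(-2*I + a) = √(a - 2*I))
x(-9, 12)*(2 + 0)² + (39 - (0 - 1*29)) = √(12 - 2*I)*(2 + 0)² + (39 - (0 - 1*29)) = √(12 - 2*I)*2² + (39 - (0 - 29)) = √(12 - 2*I)*4 + (39 - 1*(-29)) = 4*√(12 - 2*I) + (39 + 29) = 4*√(12 - 2*I) + 68 = 68 + 4*√(12 - 2*I)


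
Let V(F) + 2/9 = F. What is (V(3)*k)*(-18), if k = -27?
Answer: 1350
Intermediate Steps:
V(F) = -2/9 + F
(V(3)*k)*(-18) = ((-2/9 + 3)*(-27))*(-18) = ((25/9)*(-27))*(-18) = -75*(-18) = 1350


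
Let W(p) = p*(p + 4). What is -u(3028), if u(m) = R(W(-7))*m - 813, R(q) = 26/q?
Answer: -61655/21 ≈ -2936.0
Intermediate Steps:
W(p) = p*(4 + p)
u(m) = -813 + 26*m/21 (u(m) = (26/((-7*(4 - 7))))*m - 813 = (26/((-7*(-3))))*m - 813 = (26/21)*m - 813 = (26*(1/21))*m - 813 = 26*m/21 - 813 = -813 + 26*m/21)
-u(3028) = -(-813 + (26/21)*3028) = -(-813 + 78728/21) = -1*61655/21 = -61655/21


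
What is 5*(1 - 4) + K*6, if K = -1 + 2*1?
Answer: -9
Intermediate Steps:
K = 1 (K = -1 + 2 = 1)
5*(1 - 4) + K*6 = 5*(1 - 4) + 1*6 = 5*(-3) + 6 = -15 + 6 = -9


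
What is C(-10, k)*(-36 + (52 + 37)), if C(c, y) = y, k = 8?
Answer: 424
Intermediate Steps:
C(-10, k)*(-36 + (52 + 37)) = 8*(-36 + (52 + 37)) = 8*(-36 + 89) = 8*53 = 424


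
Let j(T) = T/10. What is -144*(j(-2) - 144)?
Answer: 103824/5 ≈ 20765.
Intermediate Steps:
j(T) = T/10 (j(T) = T*(⅒) = T/10)
-144*(j(-2) - 144) = -144*((⅒)*(-2) - 144) = -144*(-⅕ - 144) = -144*(-721/5) = 103824/5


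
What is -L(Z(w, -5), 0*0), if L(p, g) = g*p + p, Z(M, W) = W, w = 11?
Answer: 5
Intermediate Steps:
L(p, g) = p + g*p
-L(Z(w, -5), 0*0) = -(-5)*(1 + 0*0) = -(-5)*(1 + 0) = -(-5) = -1*(-5) = 5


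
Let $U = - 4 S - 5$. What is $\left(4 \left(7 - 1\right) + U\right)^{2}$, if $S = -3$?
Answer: $961$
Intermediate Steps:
$U = 7$ ($U = \left(-4\right) \left(-3\right) - 5 = 12 - 5 = 7$)
$\left(4 \left(7 - 1\right) + U\right)^{2} = \left(4 \left(7 - 1\right) + 7\right)^{2} = \left(4 \cdot 6 + 7\right)^{2} = \left(24 + 7\right)^{2} = 31^{2} = 961$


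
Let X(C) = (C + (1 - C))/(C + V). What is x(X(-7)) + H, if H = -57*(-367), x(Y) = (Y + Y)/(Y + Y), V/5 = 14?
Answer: 20920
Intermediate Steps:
V = 70 (V = 5*14 = 70)
X(C) = 1/(70 + C) (X(C) = (C + (1 - C))/(C + 70) = 1/(70 + C))
x(Y) = 1 (x(Y) = (2*Y)/((2*Y)) = (2*Y)*(1/(2*Y)) = 1)
H = 20919
x(X(-7)) + H = 1 + 20919 = 20920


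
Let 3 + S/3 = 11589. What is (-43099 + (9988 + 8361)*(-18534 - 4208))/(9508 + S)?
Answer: -417336057/44266 ≈ -9427.9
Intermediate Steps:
S = 34758 (S = -9 + 3*11589 = -9 + 34767 = 34758)
(-43099 + (9988 + 8361)*(-18534 - 4208))/(9508 + S) = (-43099 + (9988 + 8361)*(-18534 - 4208))/(9508 + 34758) = (-43099 + 18349*(-22742))/44266 = (-43099 - 417292958)*(1/44266) = -417336057*1/44266 = -417336057/44266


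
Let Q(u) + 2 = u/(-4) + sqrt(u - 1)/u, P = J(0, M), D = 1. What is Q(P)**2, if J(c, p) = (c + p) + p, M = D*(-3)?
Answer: (3 + I*sqrt(7))**2/36 ≈ 0.055556 + 0.44096*I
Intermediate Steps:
M = -3 (M = 1*(-3) = -3)
J(c, p) = c + 2*p
P = -6 (P = 0 + 2*(-3) = 0 - 6 = -6)
Q(u) = -2 - u/4 + sqrt(-1 + u)/u (Q(u) = -2 + (u/(-4) + sqrt(u - 1)/u) = -2 + (u*(-1/4) + sqrt(-1 + u)/u) = -2 + (-u/4 + sqrt(-1 + u)/u) = -2 - u/4 + sqrt(-1 + u)/u)
Q(P)**2 = (-2 - 1/4*(-6) + sqrt(-1 - 6)/(-6))**2 = (-2 + 3/2 - I*sqrt(7)/6)**2 = (-1/2 - I*sqrt(7)/6)**2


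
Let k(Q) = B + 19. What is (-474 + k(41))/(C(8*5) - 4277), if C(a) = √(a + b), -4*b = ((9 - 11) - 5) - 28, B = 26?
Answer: 564564/5628517 + 66*√195/5628517 ≈ 0.10047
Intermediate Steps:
b = 35/4 (b = -(((9 - 11) - 5) - 28)/4 = -((-2 - 5) - 28)/4 = -(-7 - 28)/4 = -¼*(-35) = 35/4 ≈ 8.7500)
C(a) = √(35/4 + a) (C(a) = √(a + 35/4) = √(35/4 + a))
k(Q) = 45 (k(Q) = 26 + 19 = 45)
(-474 + k(41))/(C(8*5) - 4277) = (-474 + 45)/(√(35 + 4*(8*5))/2 - 4277) = -429/(√(35 + 4*40)/2 - 4277) = -429/(√(35 + 160)/2 - 4277) = -429/(√195/2 - 4277) = -429/(-4277 + √195/2)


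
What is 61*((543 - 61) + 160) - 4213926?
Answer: -4174764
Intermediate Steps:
61*((543 - 61) + 160) - 4213926 = 61*(482 + 160) - 4213926 = 61*642 - 4213926 = 39162 - 4213926 = -4174764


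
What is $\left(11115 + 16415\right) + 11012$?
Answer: $38542$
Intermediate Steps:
$\left(11115 + 16415\right) + 11012 = 27530 + 11012 = 38542$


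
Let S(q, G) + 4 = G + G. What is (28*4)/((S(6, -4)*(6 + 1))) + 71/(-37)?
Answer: -361/111 ≈ -3.2523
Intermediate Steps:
S(q, G) = -4 + 2*G (S(q, G) = -4 + (G + G) = -4 + 2*G)
(28*4)/((S(6, -4)*(6 + 1))) + 71/(-37) = (28*4)/(((-4 + 2*(-4))*(6 + 1))) + 71/(-37) = 112/(((-4 - 8)*7)) + 71*(-1/37) = 112/((-12*7)) - 71/37 = 112/(-84) - 71/37 = 112*(-1/84) - 71/37 = -4/3 - 71/37 = -361/111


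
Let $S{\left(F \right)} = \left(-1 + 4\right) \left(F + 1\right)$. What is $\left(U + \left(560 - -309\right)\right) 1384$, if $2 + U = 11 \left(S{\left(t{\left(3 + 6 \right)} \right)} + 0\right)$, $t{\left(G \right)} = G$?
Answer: $1656648$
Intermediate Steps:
$S{\left(F \right)} = 3 + 3 F$ ($S{\left(F \right)} = 3 \left(1 + F\right) = 3 + 3 F$)
$U = 328$ ($U = -2 + 11 \left(\left(3 + 3 \left(3 + 6\right)\right) + 0\right) = -2 + 11 \left(\left(3 + 3 \cdot 9\right) + 0\right) = -2 + 11 \left(\left(3 + 27\right) + 0\right) = -2 + 11 \left(30 + 0\right) = -2 + 11 \cdot 30 = -2 + 330 = 328$)
$\left(U + \left(560 - -309\right)\right) 1384 = \left(328 + \left(560 - -309\right)\right) 1384 = \left(328 + \left(560 + 309\right)\right) 1384 = \left(328 + 869\right) 1384 = 1197 \cdot 1384 = 1656648$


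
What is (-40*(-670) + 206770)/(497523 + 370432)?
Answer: 46714/173591 ≈ 0.26910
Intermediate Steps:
(-40*(-670) + 206770)/(497523 + 370432) = (26800 + 206770)/867955 = 233570*(1/867955) = 46714/173591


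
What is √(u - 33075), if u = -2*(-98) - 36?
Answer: I*√32915 ≈ 181.42*I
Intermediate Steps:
u = 160 (u = 196 - 36 = 160)
√(u - 33075) = √(160 - 33075) = √(-32915) = I*√32915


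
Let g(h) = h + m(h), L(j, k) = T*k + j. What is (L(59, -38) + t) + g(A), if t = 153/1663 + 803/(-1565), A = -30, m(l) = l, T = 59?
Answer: -5838716529/2602595 ≈ -2243.4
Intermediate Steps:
L(j, k) = j + 59*k (L(j, k) = 59*k + j = j + 59*k)
g(h) = 2*h (g(h) = h + h = 2*h)
t = -1095944/2602595 (t = 153*(1/1663) + 803*(-1/1565) = 153/1663 - 803/1565 = -1095944/2602595 ≈ -0.42110)
(L(59, -38) + t) + g(A) = ((59 + 59*(-38)) - 1095944/2602595) + 2*(-30) = ((59 - 2242) - 1095944/2602595) - 60 = (-2183 - 1095944/2602595) - 60 = -5682560829/2602595 - 60 = -5838716529/2602595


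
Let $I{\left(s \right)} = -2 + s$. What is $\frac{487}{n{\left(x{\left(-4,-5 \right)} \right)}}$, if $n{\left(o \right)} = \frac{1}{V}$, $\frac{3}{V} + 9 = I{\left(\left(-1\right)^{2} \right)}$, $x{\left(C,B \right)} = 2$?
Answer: $- \frac{1461}{10} \approx -146.1$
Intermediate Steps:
$V = - \frac{3}{10}$ ($V = \frac{3}{-9 - \left(2 - \left(-1\right)^{2}\right)} = \frac{3}{-9 + \left(-2 + 1\right)} = \frac{3}{-9 - 1} = \frac{3}{-10} = 3 \left(- \frac{1}{10}\right) = - \frac{3}{10} \approx -0.3$)
$n{\left(o \right)} = - \frac{10}{3}$ ($n{\left(o \right)} = \frac{1}{- \frac{3}{10}} = - \frac{10}{3}$)
$\frac{487}{n{\left(x{\left(-4,-5 \right)} \right)}} = \frac{487}{- \frac{10}{3}} = 487 \left(- \frac{3}{10}\right) = - \frac{1461}{10}$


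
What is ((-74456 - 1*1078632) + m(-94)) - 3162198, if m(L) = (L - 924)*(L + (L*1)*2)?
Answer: -4028210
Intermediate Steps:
m(L) = 3*L*(-924 + L) (m(L) = (-924 + L)*(L + L*2) = (-924 + L)*(L + 2*L) = (-924 + L)*(3*L) = 3*L*(-924 + L))
((-74456 - 1*1078632) + m(-94)) - 3162198 = ((-74456 - 1*1078632) + 3*(-94)*(-924 - 94)) - 3162198 = ((-74456 - 1078632) + 3*(-94)*(-1018)) - 3162198 = (-1153088 + 287076) - 3162198 = -866012 - 3162198 = -4028210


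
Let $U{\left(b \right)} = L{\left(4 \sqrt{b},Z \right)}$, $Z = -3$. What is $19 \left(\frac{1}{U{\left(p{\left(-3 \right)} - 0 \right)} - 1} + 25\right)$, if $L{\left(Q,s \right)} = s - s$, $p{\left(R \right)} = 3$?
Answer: $456$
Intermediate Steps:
$L{\left(Q,s \right)} = 0$
$U{\left(b \right)} = 0$
$19 \left(\frac{1}{U{\left(p{\left(-3 \right)} - 0 \right)} - 1} + 25\right) = 19 \left(\frac{1}{0 - 1} + 25\right) = 19 \left(\frac{1}{-1} + 25\right) = 19 \left(-1 + 25\right) = 19 \cdot 24 = 456$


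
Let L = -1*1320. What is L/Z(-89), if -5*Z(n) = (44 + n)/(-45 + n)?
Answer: 58960/3 ≈ 19653.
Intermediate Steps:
L = -1320
Z(n) = -(44 + n)/(5*(-45 + n))
L/Z(-89) = -1320*5*(-45 - 89)/(-44 - 1*(-89)) = -1320*(-670/(-44 + 89)) = -1320/((⅕)*(-1/134)*45) = -1320/(-9/134) = -1320*(-134/9) = 58960/3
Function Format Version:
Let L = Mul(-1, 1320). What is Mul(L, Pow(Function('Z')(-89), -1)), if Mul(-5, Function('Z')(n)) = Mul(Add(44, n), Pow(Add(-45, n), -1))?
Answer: Rational(58960, 3) ≈ 19653.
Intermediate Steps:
L = -1320
Function('Z')(n) = Mul(Rational(-1, 5), Pow(Add(-45, n), -1), Add(44, n)) (Function('Z')(n) = Mul(Rational(-1, 5), Mul(Add(44, n), Pow(Add(-45, n), -1))) = Mul(Rational(-1, 5), Mul(Pow(Add(-45, n), -1), Add(44, n))) = Mul(Rational(-1, 5), Pow(Add(-45, n), -1), Add(44, n)))
Mul(L, Pow(Function('Z')(-89), -1)) = Mul(-1320, Pow(Mul(Rational(1, 5), Pow(Add(-45, -89), -1), Add(-44, Mul(-1, -89))), -1)) = Mul(-1320, Pow(Mul(Rational(1, 5), Pow(-134, -1), Add(-44, 89)), -1)) = Mul(-1320, Pow(Mul(Rational(1, 5), Rational(-1, 134), 45), -1)) = Mul(-1320, Pow(Rational(-9, 134), -1)) = Mul(-1320, Rational(-134, 9)) = Rational(58960, 3)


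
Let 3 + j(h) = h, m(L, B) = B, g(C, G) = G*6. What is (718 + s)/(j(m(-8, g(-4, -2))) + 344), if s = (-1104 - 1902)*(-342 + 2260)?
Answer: -5764790/329 ≈ -17522.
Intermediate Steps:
g(C, G) = 6*G
j(h) = -3 + h
s = -5765508 (s = -3006*1918 = -5765508)
(718 + s)/(j(m(-8, g(-4, -2))) + 344) = (718 - 5765508)/((-3 + 6*(-2)) + 344) = -5764790/((-3 - 12) + 344) = -5764790/(-15 + 344) = -5764790/329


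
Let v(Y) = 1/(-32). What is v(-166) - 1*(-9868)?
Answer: 315775/32 ≈ 9868.0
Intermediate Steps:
v(Y) = -1/32
v(-166) - 1*(-9868) = -1/32 - 1*(-9868) = -1/32 + 9868 = 315775/32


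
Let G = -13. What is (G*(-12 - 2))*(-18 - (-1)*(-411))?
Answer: -78078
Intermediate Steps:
(G*(-12 - 2))*(-18 - (-1)*(-411)) = (-13*(-12 - 2))*(-18 - (-1)*(-411)) = (-13*(-14))*(-18 - 1*411) = 182*(-18 - 411) = 182*(-429) = -78078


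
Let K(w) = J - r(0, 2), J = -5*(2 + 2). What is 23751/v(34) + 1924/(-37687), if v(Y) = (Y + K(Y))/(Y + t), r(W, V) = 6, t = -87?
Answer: -3649271081/23192 ≈ -1.5735e+5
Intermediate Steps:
J = -20 (J = -5*4 = -20)
K(w) = -26 (K(w) = -20 - 1*6 = -20 - 6 = -26)
v(Y) = (-26 + Y)/(-87 + Y) (v(Y) = (Y - 26)/(Y - 87) = (-26 + Y)/(-87 + Y))
23751/v(34) + 1924/(-37687) = 23751/(((-26 + 34)/(-87 + 34))) + 1924/(-37687) = 23751/((8/(-53))) + 1924*(-1/37687) = 23751/((-1/53*8)) - 148/2899 = 23751/(-8/53) - 148/2899 = 23751*(-53/8) - 148/2899 = -1258803/8 - 148/2899 = -3649271081/23192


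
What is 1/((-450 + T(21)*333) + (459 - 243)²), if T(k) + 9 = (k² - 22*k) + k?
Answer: 1/43209 ≈ 2.3143e-5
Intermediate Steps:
T(k) = -9 + k² - 21*k (T(k) = -9 + ((k² - 22*k) + k) = -9 + (k² - 21*k) = -9 + k² - 21*k)
1/((-450 + T(21)*333) + (459 - 243)²) = 1/((-450 + (-9 + 21² - 21*21)*333) + (459 - 243)²) = 1/((-450 + (-9 + 441 - 441)*333) + 216²) = 1/((-450 - 9*333) + 46656) = 1/((-450 - 2997) + 46656) = 1/(-3447 + 46656) = 1/43209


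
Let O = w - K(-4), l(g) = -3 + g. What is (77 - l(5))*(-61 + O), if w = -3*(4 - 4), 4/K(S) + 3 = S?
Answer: -31725/7 ≈ -4532.1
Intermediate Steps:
K(S) = 4/(-3 + S)
w = 0 (w = -3*0 = 0)
O = 4/7 (O = 0 - 4/(-3 - 4) = 0 - 4/(-7) = 0 - 4*(-1)/7 = 0 - 1*(-4/7) = 0 + 4/7 = 4/7 ≈ 0.57143)
(77 - l(5))*(-61 + O) = (77 - (-3 + 5))*(-61 + 4/7) = (77 - 1*2)*(-423/7) = (77 - 2)*(-423/7) = 75*(-423/7) = -31725/7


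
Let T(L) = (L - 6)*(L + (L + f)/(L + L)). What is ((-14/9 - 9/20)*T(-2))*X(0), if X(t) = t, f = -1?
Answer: 0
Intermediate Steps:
T(L) = (-6 + L)*(L + (-1 + L)/(2*L)) (T(L) = (L - 6)*(L + (L - 1)/(L + L)) = (-6 + L)*(L + (-1 + L)/((2*L))) = (-6 + L)*(L + (-1 + L)*(1/(2*L))) = (-6 + L)*(L + (-1 + L)/(2*L)))
((-14/9 - 9/20)*T(-2))*X(0) = ((-14/9 - 9/20)*(-7/2 + (-2)² + 3/(-2) - 11/2*(-2)))*0 = ((-14*⅑ - 9*1/20)*(-7/2 + 4 + 3*(-½) + 11))*0 = ((-14/9 - 9/20)*(-7/2 + 4 - 3/2 + 11))*0 = -361/180*10*0 = -361/18*0 = 0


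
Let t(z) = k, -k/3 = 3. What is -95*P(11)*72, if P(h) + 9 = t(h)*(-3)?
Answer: -123120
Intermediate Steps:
k = -9 (k = -3*3 = -9)
t(z) = -9
P(h) = 18 (P(h) = -9 - 9*(-3) = -9 + 27 = 18)
-95*P(11)*72 = -95*18*72 = -1710*72 = -123120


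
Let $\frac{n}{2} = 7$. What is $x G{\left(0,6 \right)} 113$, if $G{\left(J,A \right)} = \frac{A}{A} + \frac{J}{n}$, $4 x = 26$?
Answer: $\frac{1469}{2} \approx 734.5$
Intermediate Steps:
$x = \frac{13}{2}$ ($x = \frac{1}{4} \cdot 26 = \frac{13}{2} \approx 6.5$)
$n = 14$ ($n = 2 \cdot 7 = 14$)
$G{\left(J,A \right)} = 1 + \frac{J}{14}$ ($G{\left(J,A \right)} = \frac{A}{A} + \frac{J}{14} = 1 + J \frac{1}{14} = 1 + \frac{J}{14}$)
$x G{\left(0,6 \right)} 113 = \frac{13 \left(1 + \frac{1}{14} \cdot 0\right)}{2} \cdot 113 = \frac{13 \left(1 + 0\right)}{2} \cdot 113 = \frac{13}{2} \cdot 1 \cdot 113 = \frac{13}{2} \cdot 113 = \frac{1469}{2}$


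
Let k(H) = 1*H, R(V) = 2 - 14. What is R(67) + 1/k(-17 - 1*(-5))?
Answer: -145/12 ≈ -12.083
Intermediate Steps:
R(V) = -12
k(H) = H
R(67) + 1/k(-17 - 1*(-5)) = -12 + 1/(-17 - 1*(-5)) = -12 + 1/(-17 + 5) = -12 + 1/(-12) = -12 - 1/12 = -145/12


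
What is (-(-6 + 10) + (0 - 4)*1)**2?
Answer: 64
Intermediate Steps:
(-(-6 + 10) + (0 - 4)*1)**2 = (-1*4 - 4*1)**2 = (-4 - 4)**2 = (-8)**2 = 64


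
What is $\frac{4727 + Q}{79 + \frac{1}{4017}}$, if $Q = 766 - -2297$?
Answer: $\frac{15646215}{158672} \approx 98.607$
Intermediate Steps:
$Q = 3063$ ($Q = 766 + 2297 = 3063$)
$\frac{4727 + Q}{79 + \frac{1}{4017}} = \frac{4727 + 3063}{79 + \frac{1}{4017}} = \frac{7790}{79 + \frac{1}{4017}} = \frac{7790}{\frac{317344}{4017}} = 7790 \cdot \frac{4017}{317344} = \frac{15646215}{158672}$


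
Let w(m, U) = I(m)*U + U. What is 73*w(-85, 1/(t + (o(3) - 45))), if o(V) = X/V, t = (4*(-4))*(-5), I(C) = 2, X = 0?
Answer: 219/35 ≈ 6.2571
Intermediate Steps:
t = 80 (t = -16*(-5) = 80)
o(V) = 0 (o(V) = 0/V = 0)
w(m, U) = 3*U (w(m, U) = 2*U + U = 3*U)
73*w(-85, 1/(t + (o(3) - 45))) = 73*(3/(80 + (0 - 45))) = 73*(3/(80 - 45)) = 73*(3/35) = 219/35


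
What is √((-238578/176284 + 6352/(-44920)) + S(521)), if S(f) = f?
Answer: √127249252080944926510/494917330 ≈ 22.793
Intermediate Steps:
√((-238578/176284 + 6352/(-44920)) + S(521)) = √((-238578/176284 + 6352/(-44920)) + 521) = √((-238578*1/176284 + 6352*(-1/44920)) + 521) = √((-119289/88142 - 794/5615) + 521) = √(-739792483/494917330 + 521) = √(257112136447/494917330) = √127249252080944926510/494917330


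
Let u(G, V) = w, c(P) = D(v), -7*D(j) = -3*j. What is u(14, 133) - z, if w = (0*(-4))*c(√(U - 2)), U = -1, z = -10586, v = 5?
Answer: 10586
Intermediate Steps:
D(j) = 3*j/7 (D(j) = -(-3)*j/7 = 3*j/7)
c(P) = 15/7 (c(P) = (3/7)*5 = 15/7)
w = 0 (w = (0*(-4))*(15/7) = 0*(15/7) = 0)
u(G, V) = 0
u(14, 133) - z = 0 - 1*(-10586) = 0 + 10586 = 10586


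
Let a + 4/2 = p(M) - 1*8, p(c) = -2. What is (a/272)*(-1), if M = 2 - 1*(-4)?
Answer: 3/68 ≈ 0.044118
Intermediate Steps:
M = 6 (M = 2 + 4 = 6)
a = -12 (a = -2 + (-2 - 1*8) = -2 + (-2 - 8) = -2 - 10 = -12)
(a/272)*(-1) = -12/272*(-1) = -12*1/272*(-1) = -3/68*(-1) = 3/68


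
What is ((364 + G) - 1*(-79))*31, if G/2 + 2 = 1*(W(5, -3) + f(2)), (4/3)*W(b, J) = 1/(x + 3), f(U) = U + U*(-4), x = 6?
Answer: 79453/6 ≈ 13242.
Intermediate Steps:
f(U) = -3*U (f(U) = U - 4*U = -3*U)
W(b, J) = 1/12 (W(b, J) = 3/(4*(6 + 3)) = (¾)/9 = (¾)*(⅑) = 1/12)
G = -95/6 (G = -4 + 2*(1*(1/12 - 3*2)) = -4 + 2*(1*(1/12 - 6)) = -4 + 2*(1*(-71/12)) = -4 + 2*(-71/12) = -4 - 71/6 = -95/6 ≈ -15.833)
((364 + G) - 1*(-79))*31 = ((364 - 95/6) - 1*(-79))*31 = (2089/6 + 79)*31 = (2563/6)*31 = 79453/6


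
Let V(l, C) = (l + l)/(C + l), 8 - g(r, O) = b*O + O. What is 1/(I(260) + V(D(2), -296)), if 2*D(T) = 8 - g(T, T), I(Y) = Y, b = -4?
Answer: 299/77746 ≈ 0.0038459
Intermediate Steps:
g(r, O) = 8 + 3*O (g(r, O) = 8 - (-4*O + O) = 8 - (-3)*O = 8 + 3*O)
D(T) = -3*T/2 (D(T) = (8 - (8 + 3*T))/2 = (8 + (-8 - 3*T))/2 = (-3*T)/2 = -3*T/2)
V(l, C) = 2*l/(C + l) (V(l, C) = (2*l)/(C + l) = 2*l/(C + l))
1/(I(260) + V(D(2), -296)) = 1/(260 + 2*(-3/2*2)/(-296 - 3/2*2)) = 1/(260 + 2*(-3)/(-296 - 3)) = 1/(260 + 2*(-3)/(-299)) = 1/(260 + 2*(-3)*(-1/299)) = 1/(260 + 6/299) = 1/(77746/299) = 299/77746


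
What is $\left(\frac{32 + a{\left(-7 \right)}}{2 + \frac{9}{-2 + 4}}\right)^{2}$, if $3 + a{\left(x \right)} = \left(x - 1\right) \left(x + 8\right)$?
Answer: $\frac{1764}{169} \approx 10.438$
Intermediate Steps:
$a{\left(x \right)} = -3 + \left(-1 + x\right) \left(8 + x\right)$ ($a{\left(x \right)} = -3 + \left(x - 1\right) \left(x + 8\right) = -3 + \left(-1 + x\right) \left(8 + x\right)$)
$\left(\frac{32 + a{\left(-7 \right)}}{2 + \frac{9}{-2 + 4}}\right)^{2} = \left(\frac{32 + \left(-11 + \left(-7\right)^{2} + 7 \left(-7\right)\right)}{2 + \frac{9}{-2 + 4}}\right)^{2} = \left(\frac{32 - 11}{2 + \frac{9}{2}}\right)^{2} = \left(\frac{32 - 11}{2 + 9 \cdot \frac{1}{2}}\right)^{2} = \left(\frac{21}{2 + \frac{9}{2}}\right)^{2} = \left(\frac{21}{\frac{13}{2}}\right)^{2} = \left(21 \cdot \frac{2}{13}\right)^{2} = \left(\frac{42}{13}\right)^{2} = \frac{1764}{169}$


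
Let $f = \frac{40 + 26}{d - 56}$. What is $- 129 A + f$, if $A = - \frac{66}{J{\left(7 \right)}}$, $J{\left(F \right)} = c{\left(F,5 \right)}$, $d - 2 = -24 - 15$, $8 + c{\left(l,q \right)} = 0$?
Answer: $- \frac{132055}{124} \approx -1065.0$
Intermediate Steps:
$c{\left(l,q \right)} = -8$ ($c{\left(l,q \right)} = -8 + 0 = -8$)
$d = -37$ ($d = 2 - 39 = -37$)
$f = - \frac{22}{31}$ ($f = \frac{40 + 26}{-37 - 56} = \frac{66}{-93} = 66 \left(- \frac{1}{93}\right) = - \frac{22}{31} \approx -0.70968$)
$J{\left(F \right)} = -8$
$A = \frac{33}{4}$ ($A = - \frac{66}{-8} = \left(-66\right) \left(- \frac{1}{8}\right) = \frac{33}{4} \approx 8.25$)
$- 129 A + f = \left(-129\right) \frac{33}{4} - \frac{22}{31} = - \frac{4257}{4} - \frac{22}{31} = - \frac{132055}{124}$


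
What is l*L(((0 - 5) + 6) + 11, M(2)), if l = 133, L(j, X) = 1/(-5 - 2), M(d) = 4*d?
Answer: -19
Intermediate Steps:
L(j, X) = -⅐ (L(j, X) = 1/(-7) = 1*(-⅐) = -⅐)
l*L(((0 - 5) + 6) + 11, M(2)) = 133*(-⅐) = -19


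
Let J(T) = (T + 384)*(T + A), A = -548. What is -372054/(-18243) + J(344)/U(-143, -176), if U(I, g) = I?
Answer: 70833542/66891 ≈ 1058.9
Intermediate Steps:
J(T) = (-548 + T)*(384 + T) (J(T) = (T + 384)*(T - 548) = (384 + T)*(-548 + T) = (-548 + T)*(384 + T))
-372054/(-18243) + J(344)/U(-143, -176) = -372054/(-18243) + (-210432 + 344**2 - 164*344)/(-143) = -372054*(-1/18243) + (-210432 + 118336 - 56416)*(-1/143) = 124018/6081 - 148512*(-1/143) = 124018/6081 + 11424/11 = 70833542/66891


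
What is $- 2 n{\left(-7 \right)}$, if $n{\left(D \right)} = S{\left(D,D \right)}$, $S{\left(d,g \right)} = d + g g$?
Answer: $-84$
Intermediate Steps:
$S{\left(d,g \right)} = d + g^{2}$
$n{\left(D \right)} = D + D^{2}$
$- 2 n{\left(-7 \right)} = - 2 \left(- 7 \left(1 - 7\right)\right) = - 2 \left(\left(-7\right) \left(-6\right)\right) = \left(-2\right) 42 = -84$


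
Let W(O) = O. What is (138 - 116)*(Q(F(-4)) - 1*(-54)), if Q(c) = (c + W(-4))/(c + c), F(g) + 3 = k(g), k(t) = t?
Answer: 8437/7 ≈ 1205.3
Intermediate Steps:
F(g) = -3 + g
Q(c) = (-4 + c)/(2*c) (Q(c) = (c - 4)/(c + c) = (-4 + c)/((2*c)) = (-4 + c)*(1/(2*c)) = (-4 + c)/(2*c))
(138 - 116)*(Q(F(-4)) - 1*(-54)) = (138 - 116)*((-4 + (-3 - 4))/(2*(-3 - 4)) - 1*(-54)) = 22*((½)*(-4 - 7)/(-7) + 54) = 22*((½)*(-⅐)*(-11) + 54) = 22*(11/14 + 54) = 22*(767/14) = 8437/7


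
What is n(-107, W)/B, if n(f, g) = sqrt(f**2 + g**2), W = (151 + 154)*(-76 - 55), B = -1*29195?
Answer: -sqrt(1596413474)/29195 ≈ -1.3686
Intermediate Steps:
B = -29195
W = -39955 (W = 305*(-131) = -39955)
n(-107, W)/B = sqrt((-107)**2 + (-39955)**2)/(-29195) = sqrt(11449 + 1596402025)*(-1/29195) = sqrt(1596413474)*(-1/29195) = -sqrt(1596413474)/29195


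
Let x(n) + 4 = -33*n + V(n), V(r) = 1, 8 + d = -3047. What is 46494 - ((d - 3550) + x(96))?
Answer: 56270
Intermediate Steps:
d = -3055 (d = -8 - 3047 = -3055)
x(n) = -3 - 33*n (x(n) = -4 + (-33*n + 1) = -4 + (1 - 33*n) = -3 - 33*n)
46494 - ((d - 3550) + x(96)) = 46494 - ((-3055 - 3550) + (-3 - 33*96)) = 46494 - (-6605 + (-3 - 3168)) = 46494 - (-6605 - 3171) = 46494 - 1*(-9776) = 46494 + 9776 = 56270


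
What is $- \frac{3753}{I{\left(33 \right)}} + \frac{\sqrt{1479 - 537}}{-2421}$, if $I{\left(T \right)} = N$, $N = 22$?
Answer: $- \frac{3753}{22} - \frac{\sqrt{942}}{2421} \approx -170.6$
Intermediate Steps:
$I{\left(T \right)} = 22$
$- \frac{3753}{I{\left(33 \right)}} + \frac{\sqrt{1479 - 537}}{-2421} = - \frac{3753}{22} + \frac{\sqrt{1479 - 537}}{-2421} = \left(-3753\right) \frac{1}{22} + \sqrt{942} \left(- \frac{1}{2421}\right) = - \frac{3753}{22} - \frac{\sqrt{942}}{2421}$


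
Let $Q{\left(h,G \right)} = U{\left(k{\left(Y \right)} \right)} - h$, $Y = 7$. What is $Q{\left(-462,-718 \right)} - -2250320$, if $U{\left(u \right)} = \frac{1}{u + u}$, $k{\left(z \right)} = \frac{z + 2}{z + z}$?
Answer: $\frac{20257045}{9} \approx 2.2508 \cdot 10^{6}$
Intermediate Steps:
$k{\left(z \right)} = \frac{2 + z}{2 z}$
$U{\left(u \right)} = \frac{1}{2 u}$
$Q{\left(h,G \right)} = \frac{7}{9} - h$ ($Q{\left(h,G \right)} = \frac{1}{2 \frac{2 + 7}{2 \cdot 7}} - h = \frac{1}{2 \cdot \frac{1}{2} \cdot \frac{1}{7} \cdot 9} - h = \frac{1}{2 \cdot \frac{9}{14}} - h = \frac{1}{2} \cdot \frac{14}{9} - h = \frac{7}{9} - h$)
$Q{\left(-462,-718 \right)} - -2250320 = \left(\frac{7}{9} - -462\right) - -2250320 = \left(\frac{7}{9} + 462\right) + 2250320 = \frac{4165}{9} + 2250320 = \frac{20257045}{9}$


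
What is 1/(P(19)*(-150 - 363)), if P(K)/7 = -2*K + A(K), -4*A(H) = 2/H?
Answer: 2/273105 ≈ 7.3232e-6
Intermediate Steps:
A(H) = -1/(2*H)
P(K) = -14*K - 7/(2*K) (P(K) = 7*(-2*K - 1/(2*K)) = -14*K - 7/(2*K))
1/(P(19)*(-150 - 363)) = 1/((-14*19 - 7/2/19)*(-150 - 363)) = 1/((-266 - 7/2*1/19)*(-513)) = 1/((-266 - 7/38)*(-513)) = 1/(-10115/38*(-513)) = 1/(273105/2) = 2/273105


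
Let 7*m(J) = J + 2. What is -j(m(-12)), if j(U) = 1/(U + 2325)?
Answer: -7/16265 ≈ -0.00043037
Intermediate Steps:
m(J) = 2/7 + J/7 (m(J) = (J + 2)/7 = (2 + J)/7 = 2/7 + J/7)
j(U) = 1/(2325 + U)
-j(m(-12)) = -1/(2325 + (2/7 + (⅐)*(-12))) = -1/(2325 + (2/7 - 12/7)) = -1/(2325 - 10/7) = -1/16265/7 = -1*7/16265 = -7/16265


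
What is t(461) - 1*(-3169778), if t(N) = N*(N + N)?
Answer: 3594820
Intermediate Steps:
t(N) = 2*N² (t(N) = N*(2*N) = 2*N²)
t(461) - 1*(-3169778) = 2*461² - 1*(-3169778) = 2*212521 + 3169778 = 425042 + 3169778 = 3594820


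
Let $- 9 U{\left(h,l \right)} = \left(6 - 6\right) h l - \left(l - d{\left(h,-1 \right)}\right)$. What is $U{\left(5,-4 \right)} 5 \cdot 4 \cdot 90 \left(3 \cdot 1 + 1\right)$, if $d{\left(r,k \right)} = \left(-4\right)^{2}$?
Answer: $-16000$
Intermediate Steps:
$d{\left(r,k \right)} = 16$
$U{\left(h,l \right)} = - \frac{16}{9} + \frac{l}{9}$ ($U{\left(h,l \right)} = - \frac{\left(6 - 6\right) h l - \left(-16 + l\right)}{9} = - \frac{0 h l - \left(-16 + l\right)}{9} = - \frac{0 l - \left(-16 + l\right)}{9} = - \frac{0 - \left(-16 + l\right)}{9} = - \frac{16 - l}{9} = - \frac{16}{9} + \frac{l}{9}$)
$U{\left(5,-4 \right)} 5 \cdot 4 \cdot 90 \left(3 \cdot 1 + 1\right) = \left(- \frac{16}{9} + \frac{1}{9} \left(-4\right)\right) 5 \cdot 4 \cdot 90 \left(3 \cdot 1 + 1\right) = \left(- \frac{16}{9} - \frac{4}{9}\right) 5 \cdot 4 \cdot 90 \left(3 + 1\right) = \left(- \frac{20}{9}\right) 5 \cdot 4 \cdot 90 \cdot 4 = \left(- \frac{100}{9}\right) 4 \cdot 90 \cdot 4 = \left(- \frac{400}{9}\right) 90 \cdot 4 = \left(-4000\right) 4 = -16000$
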